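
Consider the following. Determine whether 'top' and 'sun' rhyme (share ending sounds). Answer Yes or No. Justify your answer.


Rime (stressed vowel + following sounds) of 'top': -op = /ɒp/
Rime of 'sun': -un = /ʌn/
/ɒp/ and /ʌn/ are different ending sounds, so the words do not rhyme.

No


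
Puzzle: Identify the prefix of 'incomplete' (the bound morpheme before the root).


The word 'incomplete' = 'in' (prefix) + 'complete' (root). The prefix is 'in'.

in


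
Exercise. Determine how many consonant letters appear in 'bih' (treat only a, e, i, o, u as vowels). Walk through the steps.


Consonants in 'bih': b, h = 2 consonants.

2


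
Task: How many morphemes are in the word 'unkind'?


Decomposition: un- (prefix) + kind (root) = 2 morpheme(s)

2 morphemes


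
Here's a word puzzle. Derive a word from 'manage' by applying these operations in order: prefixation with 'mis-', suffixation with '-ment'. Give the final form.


Step 1: Add prefix 'mis-' to 'manage' = 'mismanage'
Step 2: Add suffix '-ment' to 'mismanage' = 'mismanagement'

mismanagement


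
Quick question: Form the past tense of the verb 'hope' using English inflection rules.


Apply rule: Add -d (word ends in -e). 'hope' becomes 'hoped'.

hoped


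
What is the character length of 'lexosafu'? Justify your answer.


Spell out 'lexosafu' and number each letter: l(1), e(2), x(3), o(4), s(5), a(6), f(7), u(8). Total: 8 letters.

8


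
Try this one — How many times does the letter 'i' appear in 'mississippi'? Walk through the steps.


Letter 'i' in 'mississippi': found at position(s) 2, 5, 8, 11 = 4 occurrence(s).

4


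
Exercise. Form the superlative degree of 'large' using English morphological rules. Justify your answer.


Apply superlative formation (ends in e: add -st): 'large' -> 'largest'.

largest


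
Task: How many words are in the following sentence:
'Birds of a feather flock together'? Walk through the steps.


Split into words: Birds | of | a | feather | flock | together = 6 words.

6


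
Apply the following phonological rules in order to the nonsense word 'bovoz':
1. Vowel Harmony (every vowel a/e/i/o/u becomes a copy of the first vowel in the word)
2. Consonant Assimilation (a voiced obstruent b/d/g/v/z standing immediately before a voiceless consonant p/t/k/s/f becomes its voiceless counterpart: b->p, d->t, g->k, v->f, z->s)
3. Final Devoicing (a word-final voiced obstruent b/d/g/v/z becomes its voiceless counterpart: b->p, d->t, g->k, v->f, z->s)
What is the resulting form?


Starting form: 'bovoz'
Rule 1: Vowel Harmony: all vowels already match. No change.
Rule 2: Consonant Assimilation: no voiced obstruent (b/d/g/v/z) stands immediately before a voiceless consonant (p/t/k/s/f). No change.
Rule 3: Final Devoicing: word-final voiced obstruent 'z' becomes voiceless 's'. 'bovoz' -> 'bovos'
Final form: 'bovos'

bovos


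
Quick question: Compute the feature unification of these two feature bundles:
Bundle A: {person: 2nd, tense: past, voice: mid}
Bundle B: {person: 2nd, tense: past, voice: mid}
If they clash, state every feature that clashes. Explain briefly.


Compare features:
person: A=2nd vs B=2nd -> unified: 2nd
tense: A=past vs B=past -> unified: past
voice: A=mid vs B=mid -> unified: mid
No clashes found.

Unified: {person: 2nd, tense: past, voice: mid}


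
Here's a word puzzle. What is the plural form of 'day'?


Apply rule: Add -s. 'day' becomes 'days'.

days


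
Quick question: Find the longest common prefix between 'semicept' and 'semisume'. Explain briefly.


Compare from the start: 4 characters match: 'semi'. Mismatch at position 5: 'c' vs 's'.

semi


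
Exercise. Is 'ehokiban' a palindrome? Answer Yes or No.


Forward: 'ehokiban'
Reversed: 'nabikohe'
They differ.

No


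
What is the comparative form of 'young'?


Apply comparative formation (add -er): 'young' -> 'younger'.

younger


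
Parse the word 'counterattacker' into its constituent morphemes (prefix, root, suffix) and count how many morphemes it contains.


Step 1: Identify prefix: 'counter' (meaning: against)
Step 2: Identify root: 'attack'
Step 3: Identify suffix(es): 'er'
Decomposition: counter- (prefix: against) + attack (root) + -er (suffix: one who)
Total morphemes: 3

3 morphemes (counter- (prefix: against) + attack (root) + -er (suffix: one who))


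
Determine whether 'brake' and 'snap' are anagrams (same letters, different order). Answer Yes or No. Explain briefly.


Sorted letters of 'brake': 'abekr'
Sorted letters of 'snap': 'anps'
They do not match.

No


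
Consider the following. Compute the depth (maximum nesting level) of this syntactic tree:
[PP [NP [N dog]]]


Count bracket nesting levels:
'[' at pos 0: depth = 1
'[' at pos 4: depth = 2
'[' at pos 8: depth = 3
Maximum depth reached: 3

3


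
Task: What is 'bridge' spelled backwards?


Reverse 'bridge' character by character: 'egdirb'.

egdirb


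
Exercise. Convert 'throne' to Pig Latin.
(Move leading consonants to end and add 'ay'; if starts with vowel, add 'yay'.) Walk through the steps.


'throne': move consonant cluster 'thr' to end and add 'ay': 'onethray'.

onethray


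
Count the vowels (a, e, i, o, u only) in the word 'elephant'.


Vowels in 'elephant': e, e, a = 3 vowels.

3


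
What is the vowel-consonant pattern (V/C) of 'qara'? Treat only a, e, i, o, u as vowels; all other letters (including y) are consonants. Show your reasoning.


Letter mapping: q = C, a = V, r = C, a = V.

CVCV


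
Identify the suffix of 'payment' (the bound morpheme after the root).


The word 'payment' = 'pay' (root) + '-ment' (suffix). The suffix is '-ment'.

ment


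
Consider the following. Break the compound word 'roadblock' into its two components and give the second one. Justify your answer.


Split 'roadblock' into 'road' + 'block'. The second part is 'block'.

block


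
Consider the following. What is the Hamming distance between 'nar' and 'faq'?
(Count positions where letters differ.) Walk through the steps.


Alignment:
Position 1: 'n' vs 'f' = DIFFER
Position 2: 'a' vs 'a' = match
Position 3: 'r' vs 'q' = DIFFER
Total differences: 2

2


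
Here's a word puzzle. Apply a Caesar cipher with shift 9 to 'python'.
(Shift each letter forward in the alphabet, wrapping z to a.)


Shift each letter by 9: p -> y, y -> h, t -> c, h -> q, o -> x, n -> w. Result: 'yhcqxw'.

yhcqxw


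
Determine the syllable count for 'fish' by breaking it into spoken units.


Break 'fish' into syllables: fish -> fish = 1 syllable

1 syllable


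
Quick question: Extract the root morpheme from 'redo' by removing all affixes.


Remove prefix 're' from 'redo' to get root 'do'.

do


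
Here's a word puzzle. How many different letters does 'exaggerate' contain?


Unique letters in 'exaggerate': {a, e, g, r, t, x} = 6 distinct letters.

6


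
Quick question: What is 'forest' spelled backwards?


Reverse 'forest' character by character: 'tserof'.

tserof


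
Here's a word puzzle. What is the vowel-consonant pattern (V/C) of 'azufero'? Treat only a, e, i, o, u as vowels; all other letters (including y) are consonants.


Letter mapping: a = V, z = C, u = V, f = C, e = V, r = C, o = V.

VCVCVCV


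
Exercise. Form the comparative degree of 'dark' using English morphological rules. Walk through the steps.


Apply comparative formation (add -er): 'dark' -> 'darker'.

darker


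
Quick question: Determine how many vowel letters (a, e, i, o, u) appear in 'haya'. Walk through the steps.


Vowels in 'haya': a, a = 2 vowels.

2


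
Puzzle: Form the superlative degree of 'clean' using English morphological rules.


Apply superlative formation (add -est): 'clean' -> 'cleanest'.

cleanest


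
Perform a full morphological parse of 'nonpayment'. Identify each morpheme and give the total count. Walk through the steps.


Step 1: Identify prefix: 'non' (meaning: not)
Step 2: Identify root: 'pay'
Step 3: Identify suffix(es): 'ment'
Decomposition: non- (prefix: not) + pay (root) + -ment (suffix: action/result)
Total morphemes: 3

3 morphemes (non- (prefix: not) + pay (root) + -ment (suffix: action/result))


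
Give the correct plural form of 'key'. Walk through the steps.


Apply rule: Add -s. 'key' becomes 'keys'.

keys


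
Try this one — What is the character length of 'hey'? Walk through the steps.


Spell out 'hey' and number each letter: h(1), e(2), y(3). Total: 3 letters.

3


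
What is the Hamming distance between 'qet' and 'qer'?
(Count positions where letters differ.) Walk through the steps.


Alignment:
Position 1: 'q' vs 'q' = match
Position 2: 'e' vs 'e' = match
Position 3: 't' vs 'r' = DIFFER
Total differences: 1

1


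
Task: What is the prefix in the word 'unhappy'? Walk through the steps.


The word 'unhappy' = 'un' (prefix) + 'happy' (root). The prefix is 'un'.

un


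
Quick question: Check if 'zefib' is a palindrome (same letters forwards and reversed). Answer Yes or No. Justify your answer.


Forward: 'zefib'
Reversed: 'bifez'
They differ.

No


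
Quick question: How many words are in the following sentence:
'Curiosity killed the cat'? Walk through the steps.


Split into words: Curiosity | killed | the | cat = 4 words.

4


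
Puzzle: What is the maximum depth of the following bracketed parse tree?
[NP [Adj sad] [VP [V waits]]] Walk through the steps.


Count bracket nesting levels:
'[' at pos 0: depth = 1
'[' at pos 4: depth = 2
'[' at pos 14: depth = 2
'[' at pos 18: depth = 3
Maximum depth reached: 3

3


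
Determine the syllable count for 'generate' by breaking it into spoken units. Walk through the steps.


Break 'generate' into syllables: gen-er-ate -> gen | er | ate = 3 syllables

3 syllables


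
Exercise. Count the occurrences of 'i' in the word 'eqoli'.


Letter 'i' in 'eqoli': found at position(s) 5 = 1 occurrence(s).

1


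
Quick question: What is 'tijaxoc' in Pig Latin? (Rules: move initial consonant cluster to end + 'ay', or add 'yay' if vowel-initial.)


'tijaxoc': move consonant cluster 't' to end and add 'ay': 'ijaxoctay'.

ijaxoctay


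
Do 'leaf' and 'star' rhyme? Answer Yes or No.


Rime (stressed vowel + following sounds) of 'leaf': -eaf = /iːf/
Rime of 'star': -ar = /ɑːr/
/iːf/ and /ɑːr/ are different ending sounds, so the words do not rhyme.

No


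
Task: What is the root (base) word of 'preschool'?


Remove prefix 'pre' from 'preschool' to get root 'school'.

school


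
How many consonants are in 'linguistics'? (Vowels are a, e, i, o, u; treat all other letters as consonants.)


Consonants in 'linguistics': l, n, g, s, t, c, s = 7 consonants.

7


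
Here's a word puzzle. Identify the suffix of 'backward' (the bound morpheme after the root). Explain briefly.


The word 'backward' = 'back' (root) + '-ward' (suffix). The suffix is '-ward'.

ward


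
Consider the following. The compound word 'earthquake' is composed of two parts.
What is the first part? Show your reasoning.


Split 'earthquake' into 'earth' + 'quake'. The first part is 'earth'.

earth


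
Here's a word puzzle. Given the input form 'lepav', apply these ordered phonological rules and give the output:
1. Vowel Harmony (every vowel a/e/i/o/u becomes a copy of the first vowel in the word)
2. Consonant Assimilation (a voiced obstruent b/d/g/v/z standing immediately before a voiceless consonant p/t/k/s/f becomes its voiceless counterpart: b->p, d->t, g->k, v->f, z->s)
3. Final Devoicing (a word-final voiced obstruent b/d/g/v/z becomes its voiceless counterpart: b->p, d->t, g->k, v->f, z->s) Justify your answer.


Starting form: 'lepav'
Rule 1: Vowel Harmony: all vowels become 'e' (matching first vowel). 'lepav' -> 'lepev'
Rule 2: Consonant Assimilation: no voiced obstruent (b/d/g/v/z) stands immediately before a voiceless consonant (p/t/k/s/f). No change.
Rule 3: Final Devoicing: word-final voiced obstruent 'v' becomes voiceless 'f'. 'lepev' -> 'lepef'
Final form: 'lepef'

lepef


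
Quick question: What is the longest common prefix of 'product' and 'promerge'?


Compare from the start: 3 characters match: 'pro'. Mismatch at position 4: 'd' vs 'm'.

pro


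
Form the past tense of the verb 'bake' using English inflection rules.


Apply rule: Add -d (word ends in -e). 'bake' becomes 'baked'.

baked


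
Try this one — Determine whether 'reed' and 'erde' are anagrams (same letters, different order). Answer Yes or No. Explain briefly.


Sorted letters of 'reed': 'deer'
Sorted letters of 'erde': 'deer'
They match.

Yes


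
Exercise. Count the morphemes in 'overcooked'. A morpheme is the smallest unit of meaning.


Decomposition: over- (prefix) + cook (root) + -ed (suffix) = 3 morpheme(s)

3 morphemes


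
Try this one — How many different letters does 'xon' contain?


Unique letters in 'xon': {n, o, x} = 3 distinct letters.

3


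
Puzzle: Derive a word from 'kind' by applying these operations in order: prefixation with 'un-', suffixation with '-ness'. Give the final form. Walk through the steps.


Step 1: Add prefix 'un-' to 'kind' = 'unkind'
Step 2: Add suffix '-ness' to 'unkind' = 'unkindness'

unkindness


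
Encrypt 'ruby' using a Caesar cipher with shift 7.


Shift each letter by 7: r -> y, u -> b, b -> i, y -> f. Result: 'ybif'.

ybif


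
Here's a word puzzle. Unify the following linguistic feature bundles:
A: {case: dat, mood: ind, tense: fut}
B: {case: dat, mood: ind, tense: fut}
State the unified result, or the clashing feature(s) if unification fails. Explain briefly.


Compare features:
case: A=dat vs B=dat -> unified: dat
mood: A=ind vs B=ind -> unified: ind
tense: A=fut vs B=fut -> unified: fut
No clashes found.

Unified: {case: dat, mood: ind, tense: fut}


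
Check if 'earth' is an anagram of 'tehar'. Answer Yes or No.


Sorted letters of 'earth': 'aehrt'
Sorted letters of 'tehar': 'aehrt'
They match.

Yes


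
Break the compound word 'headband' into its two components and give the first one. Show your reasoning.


Split 'headband' into 'head' + 'band'. The first part is 'head'.

head


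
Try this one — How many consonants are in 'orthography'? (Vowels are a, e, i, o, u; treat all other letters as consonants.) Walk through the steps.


Consonants in 'orthography': r, t, h, g, r, p, h, y = 8 consonants.

8


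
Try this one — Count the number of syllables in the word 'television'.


Break 'television' into syllables: tel-e-vi-sion -> tel | e | vi | sion = 4 syllables

4 syllables


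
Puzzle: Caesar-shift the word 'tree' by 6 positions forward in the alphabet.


Shift each letter by 6: t -> z, r -> x, e -> k, e -> k. Result: 'zxkk'.

zxkk


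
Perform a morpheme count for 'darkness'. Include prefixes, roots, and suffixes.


Decomposition: dark (root) + -ness (suffix) = 2 morpheme(s)

2 morphemes


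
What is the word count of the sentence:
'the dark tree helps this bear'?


Split into words: the | dark | tree | helps | this | bear = 6 words.

6


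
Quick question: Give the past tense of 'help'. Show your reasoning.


Apply rule: Add -ed. 'help' becomes 'helped'.

helped


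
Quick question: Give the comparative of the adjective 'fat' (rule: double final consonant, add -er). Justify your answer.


Apply comparative formation (double final consonant, add -er): 'fat' -> 'fatter'.

fatter


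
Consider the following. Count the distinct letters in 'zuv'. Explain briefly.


Unique letters in 'zuv': {u, v, z} = 3 distinct letters.

3


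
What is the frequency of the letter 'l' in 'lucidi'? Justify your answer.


Letter 'l' in 'lucidi': found at position(s) 1 = 1 occurrence(s).

1


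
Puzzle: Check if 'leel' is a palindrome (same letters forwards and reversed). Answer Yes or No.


Forward: 'leel'
Reversed: 'leel'
They are identical.

Yes


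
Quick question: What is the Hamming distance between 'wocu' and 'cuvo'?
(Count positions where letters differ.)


Alignment:
Position 1: 'w' vs 'c' = DIFFER
Position 2: 'o' vs 'u' = DIFFER
Position 3: 'c' vs 'v' = DIFFER
Position 4: 'u' vs 'o' = DIFFER
Total differences: 4

4


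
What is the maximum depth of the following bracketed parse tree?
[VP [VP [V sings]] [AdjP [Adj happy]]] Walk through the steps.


Count bracket nesting levels:
'[' at pos 0: depth = 1
'[' at pos 4: depth = 2
'[' at pos 8: depth = 3
'[' at pos 19: depth = 2
'[' at pos 25: depth = 3
Maximum depth reached: 3

3


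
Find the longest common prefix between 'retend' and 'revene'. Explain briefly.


Compare from the start: 2 characters match: 're'. Mismatch at position 3: 't' vs 'v'.

re


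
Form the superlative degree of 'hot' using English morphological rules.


Apply superlative formation (double final consonant, add -est): 'hot' -> 'hottest'.

hottest


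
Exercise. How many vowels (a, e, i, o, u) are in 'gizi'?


Vowels in 'gizi': i, i = 2 vowels.

2


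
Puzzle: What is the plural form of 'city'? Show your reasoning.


Apply rule: Change -y to -ies (consonant + y). 'city' becomes 'cities'.

cities


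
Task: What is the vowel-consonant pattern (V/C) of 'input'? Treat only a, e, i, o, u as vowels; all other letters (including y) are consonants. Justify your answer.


Letter mapping: i = V, n = C, p = C, u = V, t = C.

VCCVC


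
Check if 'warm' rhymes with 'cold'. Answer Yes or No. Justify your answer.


Rime (stressed vowel + following sounds) of 'warm': -arm = /ɔːrm/
Rime of 'cold': -old = /oʊld/
/ɔːrm/ and /oʊld/ are different ending sounds, so the words do not rhyme.

No


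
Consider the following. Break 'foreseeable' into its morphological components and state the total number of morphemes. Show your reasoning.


Step 1: Identify prefix: 'fore' (meaning: before/front)
Step 2: Identify root: 'see'
Step 3: Identify suffix(es): 'able'
Decomposition: fore- (prefix: before/front) + see (root) + -able (suffix: capable of)
Total morphemes: 3

3 morphemes (fore- (prefix: before/front) + see (root) + -able (suffix: capable of))


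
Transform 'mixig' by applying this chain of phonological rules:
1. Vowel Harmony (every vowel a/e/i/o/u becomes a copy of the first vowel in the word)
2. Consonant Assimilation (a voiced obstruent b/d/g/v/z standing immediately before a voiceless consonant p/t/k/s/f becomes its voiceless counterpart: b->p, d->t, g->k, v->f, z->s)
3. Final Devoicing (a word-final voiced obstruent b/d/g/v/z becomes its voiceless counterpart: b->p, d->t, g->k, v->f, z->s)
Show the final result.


Starting form: 'mixig'
Rule 1: Vowel Harmony: all vowels already match. No change.
Rule 2: Consonant Assimilation: no voiced obstruent (b/d/g/v/z) stands immediately before a voiceless consonant (p/t/k/s/f). No change.
Rule 3: Final Devoicing: word-final voiced obstruent 'g' becomes voiceless 'k'. 'mixig' -> 'mixik'
Final form: 'mixik'

mixik


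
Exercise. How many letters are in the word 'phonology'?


Spell out 'phonology' and number each letter: p(1), h(2), o(3), n(4), o(5), l(6), o(7), g(8), y(9). Total: 9 letters.

9


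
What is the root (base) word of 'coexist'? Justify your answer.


Remove prefix 'co' from 'coexist' to get root 'exist'.

exist


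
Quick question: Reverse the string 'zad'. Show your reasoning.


Reverse 'zad' character by character: 'daz'.

daz


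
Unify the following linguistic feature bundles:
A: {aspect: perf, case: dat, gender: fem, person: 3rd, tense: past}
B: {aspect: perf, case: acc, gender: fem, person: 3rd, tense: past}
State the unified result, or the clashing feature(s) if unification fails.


Compare features:
aspect: A=perf vs B=perf -> unified: perf
case: A=dat vs B=acc -> CLASH
gender: A=fem vs B=fem -> unified: fem
person: A=3rd vs B=3rd -> unified: 3rd
tense: A=past vs B=past -> unified: past
Clash detected on feature 'case' (dat vs acc); unification fails.

CLASH on 'case' (dat vs acc)


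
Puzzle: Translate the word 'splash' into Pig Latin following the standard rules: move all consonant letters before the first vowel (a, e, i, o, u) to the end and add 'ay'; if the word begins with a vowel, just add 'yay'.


'splash': move consonant cluster 'spl' to end and add 'ay': 'ashsplay'.

ashsplay


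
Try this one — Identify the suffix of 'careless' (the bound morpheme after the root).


The word 'careless' = 'care' (root) + '-less' (suffix). The suffix is '-less'.

less


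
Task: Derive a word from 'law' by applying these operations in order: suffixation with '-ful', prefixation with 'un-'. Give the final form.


Step 1: Add suffix '-ful' to 'law' = 'lawful'
Step 2: Add prefix 'un-' to 'lawful' = 'unlawful'

unlawful


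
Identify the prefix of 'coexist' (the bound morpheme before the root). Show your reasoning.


The word 'coexist' = 'co' (prefix) + 'exist' (root). The prefix is 'co'.

co


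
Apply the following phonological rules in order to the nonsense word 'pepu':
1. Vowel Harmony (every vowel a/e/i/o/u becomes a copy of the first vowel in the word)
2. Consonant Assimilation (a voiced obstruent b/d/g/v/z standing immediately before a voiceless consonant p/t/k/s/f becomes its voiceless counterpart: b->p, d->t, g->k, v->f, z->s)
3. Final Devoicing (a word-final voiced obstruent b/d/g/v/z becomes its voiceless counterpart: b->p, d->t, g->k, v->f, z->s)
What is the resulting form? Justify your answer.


Starting form: 'pepu'
Rule 1: Vowel Harmony: all vowels become 'e' (matching first vowel). 'pepu' -> 'pepe'
Rule 2: Consonant Assimilation: no voiced obstruent (b/d/g/v/z) stands immediately before a voiceless consonant (p/t/k/s/f). No change.
Rule 3: Final Devoicing: the word ends in the vowel 'e', not a consonant. No change.
Final form: 'pepe'

pepe


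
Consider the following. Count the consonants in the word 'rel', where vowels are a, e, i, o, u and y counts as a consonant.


Consonants in 'rel': r, l = 2 consonants.

2


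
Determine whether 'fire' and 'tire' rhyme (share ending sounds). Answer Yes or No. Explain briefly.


Rime (stressed vowel + following sounds) of 'fire': -ire = /aɪər/
Rime of 'tire': -ire = /aɪər/
/aɪər/ and /aɪər/ are the same ending sound, so the words rhyme.

Yes


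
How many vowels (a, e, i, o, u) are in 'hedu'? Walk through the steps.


Vowels in 'hedu': e, u = 2 vowels.

2


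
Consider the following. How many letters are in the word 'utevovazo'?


Spell out 'utevovazo' and number each letter: u(1), t(2), e(3), v(4), o(5), v(6), a(7), z(8), o(9). Total: 9 letters.

9


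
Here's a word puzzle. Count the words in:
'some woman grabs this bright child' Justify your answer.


Split into words: some | woman | grabs | this | bright | child = 6 words.

6


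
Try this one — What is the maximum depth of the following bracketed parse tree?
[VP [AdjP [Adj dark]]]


Count bracket nesting levels:
'[' at pos 0: depth = 1
'[' at pos 4: depth = 2
'[' at pos 10: depth = 3
Maximum depth reached: 3

3


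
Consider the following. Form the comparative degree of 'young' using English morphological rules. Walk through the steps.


Apply comparative formation (add -er): 'young' -> 'younger'.

younger


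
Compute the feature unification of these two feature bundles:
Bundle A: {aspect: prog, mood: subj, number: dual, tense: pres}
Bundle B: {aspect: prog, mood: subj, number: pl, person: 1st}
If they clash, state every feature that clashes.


Compare features:
aspect: A=prog vs B=prog -> unified: prog
mood: A=subj vs B=subj -> unified: subj
number: A=dual vs B=pl -> CLASH
person: A=_ vs B=1st -> unified: 1st
tense: A=pres vs B=_ -> unified: pres
Clash detected on feature 'number' (dual vs pl); unification fails.

CLASH on 'number' (dual vs pl)


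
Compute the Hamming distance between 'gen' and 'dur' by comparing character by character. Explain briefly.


Alignment:
Position 1: 'g' vs 'd' = DIFFER
Position 2: 'e' vs 'u' = DIFFER
Position 3: 'n' vs 'r' = DIFFER
Total differences: 3

3


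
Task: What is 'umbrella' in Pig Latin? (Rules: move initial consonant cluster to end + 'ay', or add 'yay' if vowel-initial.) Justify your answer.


'umbrella' starts with a vowel, so add 'yay': 'umbrellayay'.

umbrellayay


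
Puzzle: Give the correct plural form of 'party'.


Apply rule: Change -y to -ies (consonant + y). 'party' becomes 'parties'.

parties


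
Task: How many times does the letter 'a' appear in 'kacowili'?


Letter 'a' in 'kacowili': found at position(s) 2 = 1 occurrence(s).

1


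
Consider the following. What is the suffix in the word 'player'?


The word 'player' = 'play' (root) + '-er' (suffix). The suffix is '-er'.

er


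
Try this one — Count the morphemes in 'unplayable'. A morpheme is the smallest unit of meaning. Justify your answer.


Decomposition: un- (prefix) + play (root) + -able (suffix) = 3 morpheme(s)

3 morphemes


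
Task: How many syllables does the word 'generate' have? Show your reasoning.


Break 'generate' into syllables: gen-er-ate -> gen | er | ate = 3 syllables

3 syllables


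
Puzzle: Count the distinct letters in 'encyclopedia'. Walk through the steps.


Unique letters in 'encyclopedia': {a, c, d, e, i, l, n, o, p, y} = 10 distinct letters.

10


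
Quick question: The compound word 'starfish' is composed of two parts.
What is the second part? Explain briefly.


Split 'starfish' into 'star' + 'fish'. The second part is 'fish'.

fish


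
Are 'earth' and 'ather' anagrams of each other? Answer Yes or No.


Sorted letters of 'earth': 'aehrt'
Sorted letters of 'ather': 'aehrt'
They match.

Yes


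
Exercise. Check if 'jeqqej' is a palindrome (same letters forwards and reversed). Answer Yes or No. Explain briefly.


Forward: 'jeqqej'
Reversed: 'jeqqej'
They are identical.

Yes


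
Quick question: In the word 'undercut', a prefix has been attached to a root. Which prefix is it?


The word 'undercut' = 'under' (prefix) + 'cut' (root). The prefix is 'under'.

under


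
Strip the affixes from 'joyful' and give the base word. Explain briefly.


Remove suffix '-ful' from 'joyful' to get root 'joy'.

joy


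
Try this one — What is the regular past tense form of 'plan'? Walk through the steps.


Apply rule: Double final consonant and add -ed. 'plan' becomes 'planned'.

planned


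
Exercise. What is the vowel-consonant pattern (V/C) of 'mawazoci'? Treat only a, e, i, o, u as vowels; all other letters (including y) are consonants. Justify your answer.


Letter mapping: m = C, a = V, w = C, a = V, z = C, o = V, c = C, i = V.

CVCVCVCV


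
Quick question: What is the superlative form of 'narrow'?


Apply superlative formation (add -est): 'narrow' -> 'narrowest'.

narrowest


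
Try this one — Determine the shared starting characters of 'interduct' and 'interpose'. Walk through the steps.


Compare from the start: 5 characters match: 'inter'. Mismatch at position 6: 'd' vs 'p'.

inter


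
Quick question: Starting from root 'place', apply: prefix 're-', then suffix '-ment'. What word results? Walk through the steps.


Step 1: Add prefix 're-' to 'place' = 'replace'
Step 2: Add suffix '-ment' to 'replace' = 'replacement'

replacement


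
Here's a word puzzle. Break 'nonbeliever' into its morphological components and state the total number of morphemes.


Step 1: Identify prefix: 'non' (meaning: not)
Step 2: Identify root: 'believe'
Step 3: Identify suffix(es): 'er'
Decomposition: non- (prefix: not) + believe (root) + -er (suffix: one who)
Total morphemes: 3

3 morphemes (non- (prefix: not) + believe (root) + -er (suffix: one who))


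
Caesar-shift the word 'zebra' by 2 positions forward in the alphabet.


Shift each letter by 2: z -> b, e -> g, b -> d, r -> t, a -> c. Result: 'bgdtc'.

bgdtc


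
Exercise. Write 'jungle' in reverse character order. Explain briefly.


Reverse 'jungle' character by character: 'elgnuj'.

elgnuj


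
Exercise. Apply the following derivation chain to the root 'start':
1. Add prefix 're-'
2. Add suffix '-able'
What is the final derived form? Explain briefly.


Step 1: Add prefix 're-' to 'start' = 'restart'
Step 2: Add suffix '-able' to 'restart' = 'restartable'

restartable


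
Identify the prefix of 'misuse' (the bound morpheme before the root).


The word 'misuse' = 'mis' (prefix) + 'use' (root). The prefix is 'mis'.

mis


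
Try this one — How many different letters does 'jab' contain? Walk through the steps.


Unique letters in 'jab': {a, b, j} = 3 distinct letters.

3


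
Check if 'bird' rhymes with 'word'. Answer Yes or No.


Rime (stressed vowel + following sounds) of 'bird': -ird = /ɜːrd/
Rime of 'word': -ord = /ɜːrd/
/ɜːrd/ and /ɜːrd/ are the same ending sound, so the words rhyme.

Yes


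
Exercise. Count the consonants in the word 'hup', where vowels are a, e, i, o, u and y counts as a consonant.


Consonants in 'hup': h, p = 2 consonants.

2


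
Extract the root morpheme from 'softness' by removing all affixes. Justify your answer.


Remove suffix '-ness' from 'softness' to get root 'soft'.

soft


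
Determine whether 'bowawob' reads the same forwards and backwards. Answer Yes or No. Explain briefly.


Forward: 'bowawob'
Reversed: 'bowawob'
They are identical.

Yes


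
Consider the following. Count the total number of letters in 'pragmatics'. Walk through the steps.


Spell out 'pragmatics' and number each letter: p(1), r(2), a(3), g(4), m(5), a(6), t(7), i(8), c(9), s(10). Total: 10 letters.

10


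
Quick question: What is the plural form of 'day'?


Apply rule: Add -s. 'day' becomes 'days'.

days


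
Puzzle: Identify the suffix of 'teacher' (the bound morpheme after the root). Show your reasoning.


The word 'teacher' = 'teach' (root) + '-er' (suffix). The suffix is '-er'.

er


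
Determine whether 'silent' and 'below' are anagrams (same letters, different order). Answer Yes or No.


Sorted letters of 'silent': 'eilnst'
Sorted letters of 'below': 'below'
They do not match.

No


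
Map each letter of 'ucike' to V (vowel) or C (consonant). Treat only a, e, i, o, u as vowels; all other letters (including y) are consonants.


Letter mapping: u = V, c = C, i = V, k = C, e = V.

VCVCV


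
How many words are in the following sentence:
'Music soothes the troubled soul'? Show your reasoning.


Split into words: Music | soothes | the | troubled | soul = 5 words.

5


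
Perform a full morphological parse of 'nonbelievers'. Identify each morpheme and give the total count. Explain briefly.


Step 1: Identify prefix: 'non' (meaning: not)
Step 2: Identify root: 'believe'
Step 3: Identify suffix(es): 'er, s'
Decomposition: non- (prefix: not) + believe (root) + -er (suffix: one who) + -s (plural)
Total morphemes: 4

4 morphemes (non- (prefix: not) + believe (root) + -er (suffix: one who) + -s (plural))


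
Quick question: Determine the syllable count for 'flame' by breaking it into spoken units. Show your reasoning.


Break 'flame' into syllables: flame -> flame = 1 syllable

1 syllable


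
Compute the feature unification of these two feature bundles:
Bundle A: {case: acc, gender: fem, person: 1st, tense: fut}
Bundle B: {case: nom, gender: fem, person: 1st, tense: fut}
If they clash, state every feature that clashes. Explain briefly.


Compare features:
case: A=acc vs B=nom -> CLASH
gender: A=fem vs B=fem -> unified: fem
person: A=1st vs B=1st -> unified: 1st
tense: A=fut vs B=fut -> unified: fut
Clash detected on feature 'case' (acc vs nom); unification fails.

CLASH on 'case' (acc vs nom)


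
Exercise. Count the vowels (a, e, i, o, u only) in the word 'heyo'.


Vowels in 'heyo': e, o = 2 vowels.

2


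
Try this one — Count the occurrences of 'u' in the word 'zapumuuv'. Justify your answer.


Letter 'u' in 'zapumuuv': found at position(s) 4, 6, 7 = 3 occurrence(s).

3


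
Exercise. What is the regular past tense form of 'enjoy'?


Apply rule: Add -ed. 'enjoy' becomes 'enjoyed'.

enjoyed


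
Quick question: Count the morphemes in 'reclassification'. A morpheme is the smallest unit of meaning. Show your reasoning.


Decomposition: re- (prefix) + class (root) + -ify (suffix) + -ation (suffix) = 4 morpheme(s)

4 morphemes


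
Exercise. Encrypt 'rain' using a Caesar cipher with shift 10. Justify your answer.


Shift each letter by 10: r -> b, a -> k, i -> s, n -> x. Result: 'bksx'.

bksx


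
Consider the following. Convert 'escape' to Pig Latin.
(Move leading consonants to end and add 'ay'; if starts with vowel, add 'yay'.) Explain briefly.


'escape' starts with a vowel, so add 'yay': 'escapeyay'.

escapeyay


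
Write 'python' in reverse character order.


Reverse 'python' character by character: 'nohtyp'.

nohtyp


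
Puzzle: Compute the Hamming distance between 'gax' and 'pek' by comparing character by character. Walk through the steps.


Alignment:
Position 1: 'g' vs 'p' = DIFFER
Position 2: 'a' vs 'e' = DIFFER
Position 3: 'x' vs 'k' = DIFFER
Total differences: 3

3


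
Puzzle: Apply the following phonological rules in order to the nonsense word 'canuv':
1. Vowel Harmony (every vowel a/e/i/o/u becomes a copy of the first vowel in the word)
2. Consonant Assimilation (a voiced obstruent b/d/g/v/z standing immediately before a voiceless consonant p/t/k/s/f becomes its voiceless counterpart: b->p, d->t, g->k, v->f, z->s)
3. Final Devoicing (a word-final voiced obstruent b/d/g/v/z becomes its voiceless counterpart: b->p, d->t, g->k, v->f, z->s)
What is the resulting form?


Starting form: 'canuv'
Rule 1: Vowel Harmony: all vowels become 'a' (matching first vowel). 'canuv' -> 'canav'
Rule 2: Consonant Assimilation: no voiced obstruent (b/d/g/v/z) stands immediately before a voiceless consonant (p/t/k/s/f). No change.
Rule 3: Final Devoicing: word-final voiced obstruent 'v' becomes voiceless 'f'. 'canav' -> 'canaf'
Final form: 'canaf'

canaf


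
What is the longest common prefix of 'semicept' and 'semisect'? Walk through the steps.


Compare from the start: 4 characters match: 'semi'. Mismatch at position 5: 'c' vs 's'.

semi


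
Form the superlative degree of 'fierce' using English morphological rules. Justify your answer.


Apply superlative formation (ends in e: add -st): 'fierce' -> 'fiercest'.

fiercest


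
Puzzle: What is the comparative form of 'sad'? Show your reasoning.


Apply comparative formation (double final consonant, add -er): 'sad' -> 'sadder'.

sadder


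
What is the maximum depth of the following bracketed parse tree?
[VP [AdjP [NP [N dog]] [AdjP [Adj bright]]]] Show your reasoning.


Count bracket nesting levels:
'[' at pos 0: depth = 1
'[' at pos 4: depth = 2
'[' at pos 10: depth = 3
'[' at pos 14: depth = 4
'[' at pos 23: depth = 3
'[' at pos 29: depth = 4
Maximum depth reached: 4

4


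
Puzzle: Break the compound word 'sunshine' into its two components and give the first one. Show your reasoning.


Split 'sunshine' into 'sun' + 'shine'. The first part is 'sun'.

sun


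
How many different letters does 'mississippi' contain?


Unique letters in 'mississippi': {i, m, p, s} = 4 distinct letters.

4


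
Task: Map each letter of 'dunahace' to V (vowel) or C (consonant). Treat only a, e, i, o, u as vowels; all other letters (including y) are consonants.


Letter mapping: d = C, u = V, n = C, a = V, h = C, a = V, c = C, e = V.

CVCVCVCV


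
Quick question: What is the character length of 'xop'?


Spell out 'xop' and number each letter: x(1), o(2), p(3). Total: 3 letters.

3


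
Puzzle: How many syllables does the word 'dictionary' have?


Break 'dictionary' into syllables: dic-tion-ar-y -> dic | tion | ar | y = 4 syllables

4 syllables


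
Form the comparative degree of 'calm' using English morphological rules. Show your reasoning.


Apply comparative formation (add -er): 'calm' -> 'calmer'.

calmer


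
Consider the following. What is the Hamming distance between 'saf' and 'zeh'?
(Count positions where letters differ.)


Alignment:
Position 1: 's' vs 'z' = DIFFER
Position 2: 'a' vs 'e' = DIFFER
Position 3: 'f' vs 'h' = DIFFER
Total differences: 3

3


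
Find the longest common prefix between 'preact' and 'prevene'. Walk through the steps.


Compare from the start: 3 characters match: 'pre'. Mismatch at position 4: 'a' vs 'v'.

pre


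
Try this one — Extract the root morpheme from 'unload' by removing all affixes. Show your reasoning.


Remove prefix 'un' from 'unload' to get root 'load'.

load


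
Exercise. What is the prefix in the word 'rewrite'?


The word 'rewrite' = 're' (prefix) + 'write' (root). The prefix is 're'.

re


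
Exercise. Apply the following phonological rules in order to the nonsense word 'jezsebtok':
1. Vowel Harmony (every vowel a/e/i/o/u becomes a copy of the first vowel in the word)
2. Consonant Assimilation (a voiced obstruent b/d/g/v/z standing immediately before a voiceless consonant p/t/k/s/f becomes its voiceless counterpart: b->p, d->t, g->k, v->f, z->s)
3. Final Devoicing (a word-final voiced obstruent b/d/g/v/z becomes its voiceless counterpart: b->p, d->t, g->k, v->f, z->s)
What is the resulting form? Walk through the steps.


Starting form: 'jezsebtok'
Rule 1: Vowel Harmony: all vowels become 'e' (matching first vowel). 'jezsebtok' -> 'jezsebtek'
Rule 2: Consonant Assimilation: voiced obstruent before voiceless consonant becomes voiceless ('zs' -> 'ss', 'bt' -> 'pt'). 'jezsebtek' -> 'jesseptek'
Rule 3: Final Devoicing: final consonant 'k' is not one of the voiced obstruents b/d/g/v/z. No change.
Final form: 'jesseptek'

jesseptek


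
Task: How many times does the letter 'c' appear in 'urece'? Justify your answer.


Letter 'c' in 'urece': found at position(s) 4 = 1 occurrence(s).

1


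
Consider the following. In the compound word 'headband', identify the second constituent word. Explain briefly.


Split 'headband' into 'head' + 'band'. The second part is 'band'.

band


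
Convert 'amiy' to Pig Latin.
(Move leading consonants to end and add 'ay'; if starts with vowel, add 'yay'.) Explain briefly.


'amiy' starts with a vowel, so add 'yay': 'amiyyay'.

amiyyay


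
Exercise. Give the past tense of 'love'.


Apply rule: Add -d (word ends in -e). 'love' becomes 'loved'.

loved


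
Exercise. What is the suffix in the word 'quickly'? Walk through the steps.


The word 'quickly' = 'quick' (root) + '-ly' (suffix). The suffix is '-ly'.

ly


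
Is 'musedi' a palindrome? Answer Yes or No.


Forward: 'musedi'
Reversed: 'idesum'
They differ.

No


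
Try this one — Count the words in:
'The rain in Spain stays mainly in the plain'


Split into words: The | rain | in | Spain | stays | mainly | in | the | plain = 9 words.

9


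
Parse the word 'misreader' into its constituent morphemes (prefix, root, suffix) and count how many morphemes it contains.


Step 1: Identify prefix: 'mis' (meaning: wrongly)
Step 2: Identify root: 'read'
Step 3: Identify suffix(es): 'er'
Decomposition: mis- (prefix: wrongly) + read (root) + -er (suffix: one who)
Total morphemes: 3

3 morphemes (mis- (prefix: wrongly) + read (root) + -er (suffix: one who))


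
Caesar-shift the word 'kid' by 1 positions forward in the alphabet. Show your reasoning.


Shift each letter by 1: k -> l, i -> j, d -> e. Result: 'lje'.

lje


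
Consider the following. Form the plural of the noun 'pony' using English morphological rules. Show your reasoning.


Apply rule: Change -y to -ies (consonant + y). 'pony' becomes 'ponies'.

ponies
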